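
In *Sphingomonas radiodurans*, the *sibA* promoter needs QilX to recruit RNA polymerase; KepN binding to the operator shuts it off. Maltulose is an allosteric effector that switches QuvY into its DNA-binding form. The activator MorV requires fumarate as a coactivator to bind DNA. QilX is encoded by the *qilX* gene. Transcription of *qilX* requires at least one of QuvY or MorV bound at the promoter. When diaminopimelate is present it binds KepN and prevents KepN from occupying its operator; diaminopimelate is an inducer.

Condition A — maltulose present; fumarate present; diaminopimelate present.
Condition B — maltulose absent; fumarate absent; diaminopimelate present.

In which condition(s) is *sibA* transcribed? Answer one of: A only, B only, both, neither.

Condition A:
Maltulose is present, so QuvY is active.
Fumarate is present, so MorV is active.
Activator QuvY is present, so *qilX* is transcribed.
So QilX is produced and active.
Diaminopimelate is present, so KepN is inactive.
No repressor is bound and QilX is active, so *sibA* is transcribed.
→ *sibA* is ON in A.
Condition B:
Maltulose is absent, so QuvY is inactive.
Fumarate is absent, so MorV is inactive.
No activator is available at the *qilX* promoter, so *qilX* is not transcribed.
So QilX is not produced.
Diaminopimelate is present, so KepN is inactive.
Required activator QilX is absent, so *sibA* is not transcribed.
→ *sibA* is OFF in B.

A only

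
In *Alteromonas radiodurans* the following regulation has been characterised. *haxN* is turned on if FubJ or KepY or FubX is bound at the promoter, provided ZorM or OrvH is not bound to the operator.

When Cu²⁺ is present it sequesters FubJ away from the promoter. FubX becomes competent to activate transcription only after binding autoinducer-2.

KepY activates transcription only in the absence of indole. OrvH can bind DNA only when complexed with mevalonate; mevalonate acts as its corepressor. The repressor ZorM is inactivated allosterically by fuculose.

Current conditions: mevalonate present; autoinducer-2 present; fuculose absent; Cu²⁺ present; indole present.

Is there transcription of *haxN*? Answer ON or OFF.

Cu²⁺ is present, so FubJ is inactive.
Indole is present, so KepY is inactive.
Fuculose is absent, so ZorM is active.
Autoinducer-2 is present, so FubX is active.
Mevalonate is present, so OrvH is active.
With repressor ZorM bound, *haxN* is not transcribed.

OFF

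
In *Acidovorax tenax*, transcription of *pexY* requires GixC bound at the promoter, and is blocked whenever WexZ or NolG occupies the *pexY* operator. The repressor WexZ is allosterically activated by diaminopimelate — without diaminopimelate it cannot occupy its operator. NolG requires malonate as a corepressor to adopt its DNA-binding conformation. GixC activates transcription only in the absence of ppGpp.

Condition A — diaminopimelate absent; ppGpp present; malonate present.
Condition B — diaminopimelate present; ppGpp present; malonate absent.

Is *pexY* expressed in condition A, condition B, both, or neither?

Condition A:
Diaminopimelate is absent, so WexZ is inactive.
ppGpp is present, so GixC is inactive.
Malonate is present, so NolG is active.
With repressor NolG bound, *pexY* is not transcribed.
→ *pexY* is OFF in A.
Condition B:
Diaminopimelate is present, so WexZ is active.
ppGpp is present, so GixC is inactive.
Malonate is absent, so NolG is inactive.
With repressor WexZ bound, *pexY* is not transcribed.
→ *pexY* is OFF in B.

neither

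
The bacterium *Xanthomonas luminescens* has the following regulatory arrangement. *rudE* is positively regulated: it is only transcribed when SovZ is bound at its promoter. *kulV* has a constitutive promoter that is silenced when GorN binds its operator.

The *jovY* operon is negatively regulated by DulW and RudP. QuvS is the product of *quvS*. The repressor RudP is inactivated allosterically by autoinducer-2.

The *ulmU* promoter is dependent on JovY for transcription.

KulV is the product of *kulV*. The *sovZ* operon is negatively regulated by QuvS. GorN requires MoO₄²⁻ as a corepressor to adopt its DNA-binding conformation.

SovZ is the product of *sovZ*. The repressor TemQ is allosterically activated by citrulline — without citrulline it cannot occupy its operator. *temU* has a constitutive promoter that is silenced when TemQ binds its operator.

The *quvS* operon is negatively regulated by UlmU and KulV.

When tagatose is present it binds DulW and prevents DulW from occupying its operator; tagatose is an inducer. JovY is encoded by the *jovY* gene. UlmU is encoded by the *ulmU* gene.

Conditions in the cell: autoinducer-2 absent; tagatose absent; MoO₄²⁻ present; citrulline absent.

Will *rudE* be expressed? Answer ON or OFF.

Tagatose is absent, so DulW is active.
Autoinducer-2 is absent, so RudP is active.
With repressor DulW bound, *jovY* is not transcribed.
So JovY is not produced.
Required activator JovY is absent, so *ulmU* is not transcribed.
So UlmU is not produced.
MoO₄²⁻ is present, so GorN is active.
With repressor GorN bound, *kulV* is not transcribed.
So KulV is not produced.
With no repressor bound, *quvS* is transcribed.
So QuvS is produced and active.
With repressor QuvS bound, *sovZ* is not transcribed.
So SovZ is not produced.
Required activator SovZ is absent, so *rudE* is not transcribed.

OFF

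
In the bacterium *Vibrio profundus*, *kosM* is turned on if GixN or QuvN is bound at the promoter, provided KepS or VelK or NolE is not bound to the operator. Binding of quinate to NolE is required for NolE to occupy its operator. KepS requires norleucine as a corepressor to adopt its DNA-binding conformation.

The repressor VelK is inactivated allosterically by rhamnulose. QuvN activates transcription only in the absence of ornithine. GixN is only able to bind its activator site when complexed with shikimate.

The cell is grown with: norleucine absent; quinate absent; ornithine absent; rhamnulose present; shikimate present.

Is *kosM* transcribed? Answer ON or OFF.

Norleucine is absent, so KepS is inactive.
Rhamnulose is present, so VelK is inactive.
Quinate is absent, so NolE is inactive.
Shikimate is present, so GixN is active.
Ornithine is absent, so QuvN is active.
Activator GixN is present, so *kosM* is transcribed.

ON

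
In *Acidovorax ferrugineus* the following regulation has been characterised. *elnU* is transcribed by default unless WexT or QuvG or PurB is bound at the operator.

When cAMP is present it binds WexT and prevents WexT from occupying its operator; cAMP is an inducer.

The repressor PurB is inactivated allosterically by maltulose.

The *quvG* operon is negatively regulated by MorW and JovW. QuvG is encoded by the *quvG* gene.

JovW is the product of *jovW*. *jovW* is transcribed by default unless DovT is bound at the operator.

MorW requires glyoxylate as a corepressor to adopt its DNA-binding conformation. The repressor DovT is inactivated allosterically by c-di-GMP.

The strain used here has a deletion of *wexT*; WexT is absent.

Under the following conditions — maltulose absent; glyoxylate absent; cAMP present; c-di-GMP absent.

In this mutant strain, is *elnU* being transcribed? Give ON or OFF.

WexT is non-functional in this strain, so it has no effect.
Glyoxylate is absent, so MorW is inactive.
c-di-GMP is absent, so DovT is active.
With repressor DovT bound, *jovW* is not transcribed.
So JovW is not produced.
With no repressor bound, *quvG* is transcribed.
So QuvG is produced and active.
Maltulose is absent, so PurB is active.
With repressor QuvG bound, *elnU* is not transcribed.

OFF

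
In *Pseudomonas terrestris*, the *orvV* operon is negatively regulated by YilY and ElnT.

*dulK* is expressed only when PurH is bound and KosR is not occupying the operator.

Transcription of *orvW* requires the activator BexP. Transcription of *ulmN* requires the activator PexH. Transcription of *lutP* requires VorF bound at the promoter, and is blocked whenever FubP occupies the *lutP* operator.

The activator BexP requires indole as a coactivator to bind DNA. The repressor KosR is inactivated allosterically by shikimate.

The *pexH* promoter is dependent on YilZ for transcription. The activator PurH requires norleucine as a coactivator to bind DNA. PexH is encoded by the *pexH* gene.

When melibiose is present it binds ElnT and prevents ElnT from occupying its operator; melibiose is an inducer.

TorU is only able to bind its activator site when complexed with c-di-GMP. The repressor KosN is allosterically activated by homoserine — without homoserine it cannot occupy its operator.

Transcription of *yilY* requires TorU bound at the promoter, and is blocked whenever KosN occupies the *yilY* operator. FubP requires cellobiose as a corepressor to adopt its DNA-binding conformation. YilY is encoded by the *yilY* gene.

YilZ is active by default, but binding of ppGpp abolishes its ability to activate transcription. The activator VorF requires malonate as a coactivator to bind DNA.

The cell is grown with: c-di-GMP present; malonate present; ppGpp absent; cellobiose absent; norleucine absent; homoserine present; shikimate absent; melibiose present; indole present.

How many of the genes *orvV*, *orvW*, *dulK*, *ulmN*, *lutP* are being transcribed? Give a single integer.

Homoserine is present, so KosN is active.
c-di-GMP is present, so TorU is active.
With repressor KosN bound, *yilY* is not transcribed.
So YilY is not produced.
Melibiose is present, so ElnT is inactive.
With no repressor bound, *orvV* is transcribed.
→ *orvV* is ON.
Indole is present, so BexP is active.
No repressor is bound and BexP is active, so *orvW* is transcribed.
→ *orvW* is ON.
Norleucine is absent, so PurH is inactive.
Shikimate is absent, so KosR is active.
With repressor KosR bound, *dulK* is not transcribed.
→ *dulK* is OFF.
ppGpp is absent, so YilZ is active.
No repressor is bound and YilZ is active, so *pexH* is transcribed.
So PexH is produced and active.
No repressor is bound and PexH is active, so *ulmN* is transcribed.
→ *ulmN* is ON.
Cellobiose is absent, so FubP is inactive.
Malonate is present, so VorF is active.
No repressor is bound and VorF is active, so *lutP* is transcribed.
→ *lutP* is ON.
4 of the 5 genes are transcribed.

4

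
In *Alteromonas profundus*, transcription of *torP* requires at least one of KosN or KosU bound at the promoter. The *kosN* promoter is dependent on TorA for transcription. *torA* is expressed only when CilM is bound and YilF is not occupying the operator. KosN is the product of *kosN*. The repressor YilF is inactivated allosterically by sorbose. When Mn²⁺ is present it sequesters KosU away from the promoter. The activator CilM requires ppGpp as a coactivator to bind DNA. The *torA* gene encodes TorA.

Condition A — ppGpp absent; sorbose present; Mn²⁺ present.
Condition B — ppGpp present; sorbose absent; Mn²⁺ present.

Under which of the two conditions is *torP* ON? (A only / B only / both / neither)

Condition A:
ppGpp is absent, so CilM is inactive.
Sorbose is present, so YilF is inactive.
Required activator CilM is absent, so *torA* is not transcribed.
So TorA is not produced.
Required activator TorA is absent, so *kosN* is not transcribed.
So KosN is not produced.
Mn²⁺ is present, so KosU is inactive.
No activator is available at the *torP* promoter, so *torP* is not transcribed.
→ *torP* is OFF in A.
Condition B:
ppGpp is present, so CilM is active.
Sorbose is absent, so YilF is active.
With repressor YilF bound, *torA* is not transcribed.
So TorA is not produced.
Required activator TorA is absent, so *kosN* is not transcribed.
So KosN is not produced.
Mn²⁺ is present, so KosU is inactive.
No activator is available at the *torP* promoter, so *torP* is not transcribed.
→ *torP* is OFF in B.

neither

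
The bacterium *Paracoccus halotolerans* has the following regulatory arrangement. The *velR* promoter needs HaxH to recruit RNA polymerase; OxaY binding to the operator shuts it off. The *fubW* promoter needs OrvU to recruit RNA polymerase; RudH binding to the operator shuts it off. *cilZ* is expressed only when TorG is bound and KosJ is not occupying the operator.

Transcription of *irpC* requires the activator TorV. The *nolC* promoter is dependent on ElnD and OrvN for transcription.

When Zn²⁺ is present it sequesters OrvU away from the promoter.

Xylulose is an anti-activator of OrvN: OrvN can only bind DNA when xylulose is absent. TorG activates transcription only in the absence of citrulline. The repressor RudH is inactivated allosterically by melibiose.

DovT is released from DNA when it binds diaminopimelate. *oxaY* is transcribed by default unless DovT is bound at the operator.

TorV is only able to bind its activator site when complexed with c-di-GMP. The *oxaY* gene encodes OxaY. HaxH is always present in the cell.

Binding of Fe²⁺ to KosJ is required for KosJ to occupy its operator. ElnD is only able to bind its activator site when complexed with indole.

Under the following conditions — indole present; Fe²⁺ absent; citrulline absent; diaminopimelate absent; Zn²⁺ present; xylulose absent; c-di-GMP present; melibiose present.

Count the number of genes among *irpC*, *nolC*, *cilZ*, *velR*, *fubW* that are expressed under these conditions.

c-di-GMP is present, so TorV is active.
No repressor is bound and TorV is active, so *irpC* is transcribed.
→ *irpC* is ON.
Indole is present, so ElnD is active.
Xylulose is absent, so OrvN is active.
No repressor is bound and ElnD and OrvN are active, so *nolC* is transcribed.
→ *nolC* is ON.
Citrulline is absent, so TorG is active.
Fe²⁺ is absent, so KosJ is inactive.
No repressor is bound and TorG is active, so *cilZ* is transcribed.
→ *cilZ* is ON.
HaxH is produced constitutively and is active.
Diaminopimelate is absent, so DovT is active.
With repressor DovT bound, *oxaY* is not transcribed.
So OxaY is not produced.
No repressor is bound and HaxH is active, so *velR* is transcribed.
→ *velR* is ON.
Zn²⁺ is present, so OrvU is inactive.
Melibiose is present, so RudH is inactive.
Required activator OrvU is absent, so *fubW* is not transcribed.
→ *fubW* is OFF.
4 of the 5 genes are transcribed.

4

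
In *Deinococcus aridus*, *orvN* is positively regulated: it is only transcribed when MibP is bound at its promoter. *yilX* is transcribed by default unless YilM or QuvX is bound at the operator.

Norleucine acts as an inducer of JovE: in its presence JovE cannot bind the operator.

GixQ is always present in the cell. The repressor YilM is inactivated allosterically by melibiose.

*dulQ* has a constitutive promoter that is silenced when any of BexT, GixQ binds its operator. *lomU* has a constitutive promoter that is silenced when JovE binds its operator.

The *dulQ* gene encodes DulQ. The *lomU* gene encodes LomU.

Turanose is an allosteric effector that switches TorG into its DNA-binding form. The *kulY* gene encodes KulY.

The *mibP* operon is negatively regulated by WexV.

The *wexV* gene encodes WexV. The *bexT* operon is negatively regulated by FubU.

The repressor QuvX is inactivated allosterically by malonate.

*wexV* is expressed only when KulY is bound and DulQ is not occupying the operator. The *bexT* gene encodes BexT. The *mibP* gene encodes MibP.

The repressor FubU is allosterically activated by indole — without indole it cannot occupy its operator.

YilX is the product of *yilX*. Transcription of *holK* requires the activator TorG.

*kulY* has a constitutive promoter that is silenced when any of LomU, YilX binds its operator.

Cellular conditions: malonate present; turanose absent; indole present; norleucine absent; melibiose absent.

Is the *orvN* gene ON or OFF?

Indole is present, so FubU is active.
With repressor FubU bound, *bexT* is not transcribed.
So BexT is not produced.
GixQ is produced constitutively and is active.
With repressor GixQ bound, *dulQ* is not transcribed.
So DulQ is not produced.
Norleucine is absent, so JovE is active.
With repressor JovE bound, *lomU* is not transcribed.
So LomU is not produced.
Melibiose is absent, so YilM is active.
Malonate is present, so QuvX is inactive.
With repressor YilM bound, *yilX* is not transcribed.
So YilX is not produced.
With no repressor bound, *kulY* is transcribed.
So KulY is produced and active.
No repressor is bound and KulY is active, so *wexV* is transcribed.
So WexV is produced and active.
With repressor WexV bound, *mibP* is not transcribed.
So MibP is not produced.
Required activator MibP is absent, so *orvN* is not transcribed.

OFF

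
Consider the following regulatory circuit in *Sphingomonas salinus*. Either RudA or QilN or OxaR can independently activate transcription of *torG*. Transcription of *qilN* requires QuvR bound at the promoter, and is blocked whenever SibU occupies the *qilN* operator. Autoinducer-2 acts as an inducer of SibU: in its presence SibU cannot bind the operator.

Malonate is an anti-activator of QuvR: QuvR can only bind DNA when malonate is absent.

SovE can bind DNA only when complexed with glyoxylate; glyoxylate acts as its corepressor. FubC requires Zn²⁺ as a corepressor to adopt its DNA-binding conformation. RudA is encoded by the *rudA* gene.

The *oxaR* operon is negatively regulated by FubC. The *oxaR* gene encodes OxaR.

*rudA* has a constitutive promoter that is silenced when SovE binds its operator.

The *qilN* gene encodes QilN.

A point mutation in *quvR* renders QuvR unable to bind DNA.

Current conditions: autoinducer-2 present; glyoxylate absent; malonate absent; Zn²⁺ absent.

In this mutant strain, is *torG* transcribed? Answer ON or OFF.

ON

Glyoxylate is absent, so SovE is inactive.
With no repressor bound, *rudA* is transcribed.
So RudA is produced and active.
QuvR is non-functional in this strain, so it has no effect.
Autoinducer-2 is present, so SibU is inactive.
Required activator QuvR is absent, so *qilN* is not transcribed.
So QilN is not produced.
Zn²⁺ is absent, so FubC is inactive.
With no repressor bound, *oxaR* is transcribed.
So OxaR is produced and active.
Activator RudA is present, so *torG* is transcribed.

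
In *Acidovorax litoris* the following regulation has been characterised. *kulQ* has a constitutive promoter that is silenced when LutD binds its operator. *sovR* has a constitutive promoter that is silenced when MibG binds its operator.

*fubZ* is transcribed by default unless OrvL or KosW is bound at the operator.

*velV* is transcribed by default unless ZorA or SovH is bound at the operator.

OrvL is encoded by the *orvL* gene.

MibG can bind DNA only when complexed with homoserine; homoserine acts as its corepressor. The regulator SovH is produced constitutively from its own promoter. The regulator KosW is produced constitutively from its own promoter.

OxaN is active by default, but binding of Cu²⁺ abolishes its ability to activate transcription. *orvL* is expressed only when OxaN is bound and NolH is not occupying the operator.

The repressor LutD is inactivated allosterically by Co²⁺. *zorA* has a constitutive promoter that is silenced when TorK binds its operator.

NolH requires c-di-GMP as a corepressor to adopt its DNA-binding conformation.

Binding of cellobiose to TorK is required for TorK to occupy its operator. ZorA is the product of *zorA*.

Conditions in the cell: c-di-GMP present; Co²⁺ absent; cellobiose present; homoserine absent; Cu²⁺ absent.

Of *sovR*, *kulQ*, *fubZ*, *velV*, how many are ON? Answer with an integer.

1

Homoserine is absent, so MibG is inactive.
With no repressor bound, *sovR* is transcribed.
→ *sovR* is ON.
Co²⁺ is absent, so LutD is active.
With repressor LutD bound, *kulQ* is not transcribed.
→ *kulQ* is OFF.
Cu²⁺ is absent, so OxaN is active.
c-di-GMP is present, so NolH is active.
With repressor NolH bound, *orvL* is not transcribed.
So OrvL is not produced.
KosW is produced constitutively and is active.
With repressor KosW bound, *fubZ* is not transcribed.
→ *fubZ* is OFF.
Cellobiose is present, so TorK is active.
With repressor TorK bound, *zorA* is not transcribed.
So ZorA is not produced.
SovH is produced constitutively and is active.
With repressor SovH bound, *velV* is not transcribed.
→ *velV* is OFF.
1 of the 4 genes is transcribed.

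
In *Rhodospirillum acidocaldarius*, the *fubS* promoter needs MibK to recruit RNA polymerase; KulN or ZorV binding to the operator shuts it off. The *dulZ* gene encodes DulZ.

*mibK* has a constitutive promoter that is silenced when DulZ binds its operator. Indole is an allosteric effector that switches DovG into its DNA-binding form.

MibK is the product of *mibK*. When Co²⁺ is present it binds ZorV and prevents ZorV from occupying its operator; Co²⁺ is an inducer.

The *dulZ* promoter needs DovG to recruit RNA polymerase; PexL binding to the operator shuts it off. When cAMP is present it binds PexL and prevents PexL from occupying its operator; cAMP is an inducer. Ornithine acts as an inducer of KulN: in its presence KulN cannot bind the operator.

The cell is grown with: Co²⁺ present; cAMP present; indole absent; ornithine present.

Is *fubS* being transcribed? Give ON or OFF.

ON

Ornithine is present, so KulN is inactive.
Co²⁺ is present, so ZorV is inactive.
Indole is absent, so DovG is inactive.
cAMP is present, so PexL is inactive.
Required activator DovG is absent, so *dulZ* is not transcribed.
So DulZ is not produced.
With no repressor bound, *mibK* is transcribed.
So MibK is produced and active.
No repressor is bound and MibK is active, so *fubS* is transcribed.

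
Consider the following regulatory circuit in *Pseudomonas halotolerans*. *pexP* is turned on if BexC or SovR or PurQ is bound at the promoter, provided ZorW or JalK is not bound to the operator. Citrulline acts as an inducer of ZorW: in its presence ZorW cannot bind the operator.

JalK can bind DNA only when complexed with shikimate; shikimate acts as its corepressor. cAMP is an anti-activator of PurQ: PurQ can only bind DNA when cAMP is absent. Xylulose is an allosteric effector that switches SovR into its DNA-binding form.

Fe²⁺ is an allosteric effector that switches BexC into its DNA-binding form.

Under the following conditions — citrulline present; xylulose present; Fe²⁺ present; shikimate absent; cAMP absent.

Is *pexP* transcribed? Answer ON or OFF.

Citrulline is present, so ZorW is inactive.
Shikimate is absent, so JalK is inactive.
Fe²⁺ is present, so BexC is active.
Xylulose is present, so SovR is active.
cAMP is absent, so PurQ is active.
Activator BexC is present, so *pexP* is transcribed.

ON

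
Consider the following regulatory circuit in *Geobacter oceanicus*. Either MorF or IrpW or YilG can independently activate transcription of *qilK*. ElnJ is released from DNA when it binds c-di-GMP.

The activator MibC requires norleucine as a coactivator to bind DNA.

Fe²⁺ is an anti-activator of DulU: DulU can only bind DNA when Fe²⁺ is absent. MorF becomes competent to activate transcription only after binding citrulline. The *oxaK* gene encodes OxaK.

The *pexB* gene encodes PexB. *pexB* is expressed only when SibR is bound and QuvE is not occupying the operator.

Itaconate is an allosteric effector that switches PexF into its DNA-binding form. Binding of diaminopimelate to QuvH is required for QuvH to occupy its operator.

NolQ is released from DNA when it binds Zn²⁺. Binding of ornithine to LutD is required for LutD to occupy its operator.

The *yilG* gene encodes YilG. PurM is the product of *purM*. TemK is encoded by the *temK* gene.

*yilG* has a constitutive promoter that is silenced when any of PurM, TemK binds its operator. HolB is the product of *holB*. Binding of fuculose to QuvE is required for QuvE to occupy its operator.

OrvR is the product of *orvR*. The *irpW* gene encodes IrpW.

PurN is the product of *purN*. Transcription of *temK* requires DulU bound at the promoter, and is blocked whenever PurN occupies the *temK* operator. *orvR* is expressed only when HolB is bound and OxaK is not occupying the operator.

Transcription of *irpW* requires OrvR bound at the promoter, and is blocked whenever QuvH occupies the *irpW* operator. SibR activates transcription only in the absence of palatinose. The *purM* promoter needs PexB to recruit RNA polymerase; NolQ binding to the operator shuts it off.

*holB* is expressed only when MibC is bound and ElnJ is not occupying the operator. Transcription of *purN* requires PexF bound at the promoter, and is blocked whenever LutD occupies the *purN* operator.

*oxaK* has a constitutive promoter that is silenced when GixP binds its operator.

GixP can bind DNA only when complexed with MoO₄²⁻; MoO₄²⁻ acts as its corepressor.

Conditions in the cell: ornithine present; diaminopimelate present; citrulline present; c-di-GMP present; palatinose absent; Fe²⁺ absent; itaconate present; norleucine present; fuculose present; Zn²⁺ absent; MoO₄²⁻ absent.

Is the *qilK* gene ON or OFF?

ON

Citrulline is present, so MorF is active.
MoO₄²⁻ is absent, so GixP is inactive.
With no repressor bound, *oxaK* is transcribed.
So OxaK is produced and active.
c-di-GMP is present, so ElnJ is inactive.
Norleucine is present, so MibC is active.
No repressor is bound and MibC is active, so *holB* is transcribed.
So HolB is produced and active.
With repressor OxaK bound, *orvR* is not transcribed.
So OrvR is not produced.
Diaminopimelate is present, so QuvH is active.
With repressor QuvH bound, *irpW* is not transcribed.
So IrpW is not produced.
Zn²⁺ is absent, so NolQ is active.
Fuculose is present, so QuvE is active.
Palatinose is absent, so SibR is active.
With repressor QuvE bound, *pexB* is not transcribed.
So PexB is not produced.
With repressor NolQ bound, *purM* is not transcribed.
So PurM is not produced.
Ornithine is present, so LutD is active.
Itaconate is present, so PexF is active.
With repressor LutD bound, *purN* is not transcribed.
So PurN is not produced.
Fe²⁺ is absent, so DulU is active.
No repressor is bound and DulU is active, so *temK* is transcribed.
So TemK is produced and active.
With repressor TemK bound, *yilG* is not transcribed.
So YilG is not produced.
Activator MorF is present, so *qilK* is transcribed.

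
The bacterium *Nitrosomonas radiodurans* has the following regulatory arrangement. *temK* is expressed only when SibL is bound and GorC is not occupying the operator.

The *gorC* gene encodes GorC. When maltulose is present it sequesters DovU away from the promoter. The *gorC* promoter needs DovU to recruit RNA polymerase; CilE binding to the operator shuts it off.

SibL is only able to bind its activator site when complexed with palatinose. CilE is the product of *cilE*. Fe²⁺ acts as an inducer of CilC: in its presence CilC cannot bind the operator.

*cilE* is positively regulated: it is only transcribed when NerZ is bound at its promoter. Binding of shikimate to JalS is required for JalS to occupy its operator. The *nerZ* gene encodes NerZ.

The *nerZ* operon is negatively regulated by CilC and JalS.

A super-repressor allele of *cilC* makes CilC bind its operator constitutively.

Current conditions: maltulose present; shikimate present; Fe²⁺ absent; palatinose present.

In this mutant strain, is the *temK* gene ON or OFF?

Maltulose is present, so DovU is inactive.
CilC is constitutively active in this strain.
Shikimate is present, so JalS is active.
With repressor CilC bound, *nerZ* is not transcribed.
So NerZ is not produced.
Required activator NerZ is absent, so *cilE* is not transcribed.
So CilE is not produced.
Required activator DovU is absent, so *gorC* is not transcribed.
So GorC is not produced.
Palatinose is present, so SibL is active.
No repressor is bound and SibL is active, so *temK* is transcribed.

ON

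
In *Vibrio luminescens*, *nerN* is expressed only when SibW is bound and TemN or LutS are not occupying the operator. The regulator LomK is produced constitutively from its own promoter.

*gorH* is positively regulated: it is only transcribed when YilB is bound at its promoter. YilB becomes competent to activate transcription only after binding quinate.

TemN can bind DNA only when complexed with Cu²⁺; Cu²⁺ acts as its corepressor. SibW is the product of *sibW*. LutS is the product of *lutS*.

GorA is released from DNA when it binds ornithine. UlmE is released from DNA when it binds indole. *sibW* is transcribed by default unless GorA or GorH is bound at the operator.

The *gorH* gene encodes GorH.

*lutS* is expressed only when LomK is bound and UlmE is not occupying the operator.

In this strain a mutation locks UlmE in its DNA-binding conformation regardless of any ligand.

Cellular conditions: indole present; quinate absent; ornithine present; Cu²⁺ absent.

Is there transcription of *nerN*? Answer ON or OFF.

ON

Cu²⁺ is absent, so TemN is inactive.
Ornithine is present, so GorA is inactive.
Quinate is absent, so YilB is inactive.
Required activator YilB is absent, so *gorH* is not transcribed.
So GorH is not produced.
With no repressor bound, *sibW* is transcribed.
So SibW is produced and active.
LomK is produced constitutively and is active.
UlmE is constitutively active in this strain.
With repressor UlmE bound, *lutS* is not transcribed.
So LutS is not produced.
No repressor is bound and SibW is active, so *nerN* is transcribed.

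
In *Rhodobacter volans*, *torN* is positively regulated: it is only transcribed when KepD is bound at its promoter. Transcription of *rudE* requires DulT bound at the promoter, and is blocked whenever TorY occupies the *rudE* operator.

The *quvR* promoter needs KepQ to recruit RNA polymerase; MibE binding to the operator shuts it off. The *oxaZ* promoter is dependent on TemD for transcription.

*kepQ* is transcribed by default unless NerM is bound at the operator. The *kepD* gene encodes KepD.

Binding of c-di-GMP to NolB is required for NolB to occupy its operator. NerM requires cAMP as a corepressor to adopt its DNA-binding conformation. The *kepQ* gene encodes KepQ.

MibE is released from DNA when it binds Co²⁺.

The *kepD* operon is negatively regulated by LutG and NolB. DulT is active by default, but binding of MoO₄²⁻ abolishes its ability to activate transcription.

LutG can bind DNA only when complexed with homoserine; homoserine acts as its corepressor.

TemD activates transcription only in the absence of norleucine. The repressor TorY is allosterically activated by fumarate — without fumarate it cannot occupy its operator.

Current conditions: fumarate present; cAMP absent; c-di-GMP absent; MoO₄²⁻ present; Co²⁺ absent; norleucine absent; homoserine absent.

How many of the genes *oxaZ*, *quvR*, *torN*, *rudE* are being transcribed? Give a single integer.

Norleucine is absent, so TemD is active.
No repressor is bound and TemD is active, so *oxaZ* is transcribed.
→ *oxaZ* is ON.
cAMP is absent, so NerM is inactive.
With no repressor bound, *kepQ* is transcribed.
So KepQ is produced and active.
Co²⁺ is absent, so MibE is active.
With repressor MibE bound, *quvR* is not transcribed.
→ *quvR* is OFF.
Homoserine is absent, so LutG is inactive.
c-di-GMP is absent, so NolB is inactive.
With no repressor bound, *kepD* is transcribed.
So KepD is produced and active.
No repressor is bound and KepD is active, so *torN* is transcribed.
→ *torN* is ON.
Fumarate is present, so TorY is active.
MoO₄²⁻ is present, so DulT is inactive.
With repressor TorY bound, *rudE* is not transcribed.
→ *rudE* is OFF.
2 of the 4 genes are transcribed.

2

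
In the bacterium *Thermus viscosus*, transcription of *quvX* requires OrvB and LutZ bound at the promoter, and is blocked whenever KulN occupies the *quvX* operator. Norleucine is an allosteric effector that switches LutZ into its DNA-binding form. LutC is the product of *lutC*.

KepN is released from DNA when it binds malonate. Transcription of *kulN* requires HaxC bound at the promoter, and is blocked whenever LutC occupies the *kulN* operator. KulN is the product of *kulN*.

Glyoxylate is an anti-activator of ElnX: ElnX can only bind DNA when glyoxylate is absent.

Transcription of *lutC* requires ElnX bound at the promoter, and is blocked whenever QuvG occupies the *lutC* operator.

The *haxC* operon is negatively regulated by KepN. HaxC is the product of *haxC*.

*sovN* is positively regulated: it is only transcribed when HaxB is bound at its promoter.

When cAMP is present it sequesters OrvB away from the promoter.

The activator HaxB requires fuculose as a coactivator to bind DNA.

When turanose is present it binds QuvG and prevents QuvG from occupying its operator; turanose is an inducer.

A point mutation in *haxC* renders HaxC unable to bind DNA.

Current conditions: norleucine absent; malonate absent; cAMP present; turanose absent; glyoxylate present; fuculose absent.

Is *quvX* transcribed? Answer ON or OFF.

OFF

cAMP is present, so OrvB is inactive.
Norleucine is absent, so LutZ is inactive.
HaxC is non-functional in this strain, so it has no effect.
Turanose is absent, so QuvG is active.
Glyoxylate is present, so ElnX is inactive.
With repressor QuvG bound, *lutC* is not transcribed.
So LutC is not produced.
Required activator HaxC is absent, so *kulN* is not transcribed.
So KulN is not produced.
Required activator OrvB is absent, so *quvX* is not transcribed.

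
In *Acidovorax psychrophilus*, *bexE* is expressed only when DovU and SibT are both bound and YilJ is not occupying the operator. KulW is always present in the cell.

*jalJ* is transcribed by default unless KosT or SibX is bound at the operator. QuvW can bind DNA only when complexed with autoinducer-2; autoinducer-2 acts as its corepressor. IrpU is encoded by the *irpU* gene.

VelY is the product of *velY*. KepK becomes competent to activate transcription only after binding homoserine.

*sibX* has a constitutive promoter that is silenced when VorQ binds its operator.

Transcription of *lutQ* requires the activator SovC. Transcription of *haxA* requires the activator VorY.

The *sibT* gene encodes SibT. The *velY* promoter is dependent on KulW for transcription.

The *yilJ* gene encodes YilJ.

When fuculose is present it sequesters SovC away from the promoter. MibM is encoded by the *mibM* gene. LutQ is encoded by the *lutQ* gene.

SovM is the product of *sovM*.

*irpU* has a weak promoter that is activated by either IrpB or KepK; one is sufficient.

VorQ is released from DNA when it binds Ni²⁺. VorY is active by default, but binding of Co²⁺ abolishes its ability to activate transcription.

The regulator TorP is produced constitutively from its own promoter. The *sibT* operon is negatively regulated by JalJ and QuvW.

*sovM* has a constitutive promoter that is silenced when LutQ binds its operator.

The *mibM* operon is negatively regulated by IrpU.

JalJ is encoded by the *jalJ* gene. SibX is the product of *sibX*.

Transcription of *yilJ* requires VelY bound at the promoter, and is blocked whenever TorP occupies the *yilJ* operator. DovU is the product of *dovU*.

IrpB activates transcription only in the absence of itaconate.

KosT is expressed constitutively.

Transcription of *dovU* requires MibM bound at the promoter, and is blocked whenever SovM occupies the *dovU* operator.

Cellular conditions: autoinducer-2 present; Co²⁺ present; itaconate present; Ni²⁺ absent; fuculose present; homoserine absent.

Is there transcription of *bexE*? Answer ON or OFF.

OFF

Fuculose is present, so SovC is inactive.
Required activator SovC is absent, so *lutQ* is not transcribed.
So LutQ is not produced.
With no repressor bound, *sovM* is transcribed.
So SovM is produced and active.
Itaconate is present, so IrpB is inactive.
Homoserine is absent, so KepK is inactive.
No activator is available at the *irpU* promoter, so *irpU* is not transcribed.
So IrpU is not produced.
With no repressor bound, *mibM* is transcribed.
So MibM is produced and active.
With repressor SovM bound, *dovU* is not transcribed.
So DovU is not produced.
KosT is produced constitutively and is active.
Ni²⁺ is absent, so VorQ is active.
With repressor VorQ bound, *sibX* is not transcribed.
So SibX is not produced.
With repressor KosT bound, *jalJ* is not transcribed.
So JalJ is not produced.
Autoinducer-2 is present, so QuvW is active.
With repressor QuvW bound, *sibT* is not transcribed.
So SibT is not produced.
KulW is produced constitutively and is active.
No repressor is bound and KulW is active, so *velY* is transcribed.
So VelY is produced and active.
TorP is produced constitutively and is active.
With repressor TorP bound, *yilJ* is not transcribed.
So YilJ is not produced.
Required activator DovU is absent, so *bexE* is not transcribed.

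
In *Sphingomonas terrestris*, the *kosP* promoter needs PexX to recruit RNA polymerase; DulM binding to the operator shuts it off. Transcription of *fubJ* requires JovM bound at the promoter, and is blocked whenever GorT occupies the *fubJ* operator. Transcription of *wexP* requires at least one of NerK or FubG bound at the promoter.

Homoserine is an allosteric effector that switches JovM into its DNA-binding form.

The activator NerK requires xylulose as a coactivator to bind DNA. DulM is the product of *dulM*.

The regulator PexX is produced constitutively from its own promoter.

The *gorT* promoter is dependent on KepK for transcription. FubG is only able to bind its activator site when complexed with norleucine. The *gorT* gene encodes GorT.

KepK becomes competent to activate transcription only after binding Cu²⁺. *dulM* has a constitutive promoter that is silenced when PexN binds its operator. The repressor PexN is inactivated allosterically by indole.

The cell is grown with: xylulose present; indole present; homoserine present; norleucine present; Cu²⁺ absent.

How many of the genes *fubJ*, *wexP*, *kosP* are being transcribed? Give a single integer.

Homoserine is present, so JovM is active.
Cu²⁺ is absent, so KepK is inactive.
Required activator KepK is absent, so *gorT* is not transcribed.
So GorT is not produced.
No repressor is bound and JovM is active, so *fubJ* is transcribed.
→ *fubJ* is ON.
Xylulose is present, so NerK is active.
Norleucine is present, so FubG is active.
Activator NerK is present, so *wexP* is transcribed.
→ *wexP* is ON.
PexX is produced constitutively and is active.
Indole is present, so PexN is inactive.
With no repressor bound, *dulM* is transcribed.
So DulM is produced and active.
With repressor DulM bound, *kosP* is not transcribed.
→ *kosP* is OFF.
2 of the 3 genes are transcribed.

2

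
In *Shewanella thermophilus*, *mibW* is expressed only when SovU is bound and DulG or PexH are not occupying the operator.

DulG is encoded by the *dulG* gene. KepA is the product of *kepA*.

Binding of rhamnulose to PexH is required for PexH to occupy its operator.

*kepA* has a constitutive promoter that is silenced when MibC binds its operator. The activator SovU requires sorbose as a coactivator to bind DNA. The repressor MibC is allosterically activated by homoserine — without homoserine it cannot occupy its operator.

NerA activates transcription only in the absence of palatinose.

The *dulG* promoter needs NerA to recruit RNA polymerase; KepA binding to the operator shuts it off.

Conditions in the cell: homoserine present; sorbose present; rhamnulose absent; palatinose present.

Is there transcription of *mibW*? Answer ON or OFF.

Homoserine is present, so MibC is active.
With repressor MibC bound, *kepA* is not transcribed.
So KepA is not produced.
Palatinose is present, so NerA is inactive.
Required activator NerA is absent, so *dulG* is not transcribed.
So DulG is not produced.
Sorbose is present, so SovU is active.
Rhamnulose is absent, so PexH is inactive.
No repressor is bound and SovU is active, so *mibW* is transcribed.

ON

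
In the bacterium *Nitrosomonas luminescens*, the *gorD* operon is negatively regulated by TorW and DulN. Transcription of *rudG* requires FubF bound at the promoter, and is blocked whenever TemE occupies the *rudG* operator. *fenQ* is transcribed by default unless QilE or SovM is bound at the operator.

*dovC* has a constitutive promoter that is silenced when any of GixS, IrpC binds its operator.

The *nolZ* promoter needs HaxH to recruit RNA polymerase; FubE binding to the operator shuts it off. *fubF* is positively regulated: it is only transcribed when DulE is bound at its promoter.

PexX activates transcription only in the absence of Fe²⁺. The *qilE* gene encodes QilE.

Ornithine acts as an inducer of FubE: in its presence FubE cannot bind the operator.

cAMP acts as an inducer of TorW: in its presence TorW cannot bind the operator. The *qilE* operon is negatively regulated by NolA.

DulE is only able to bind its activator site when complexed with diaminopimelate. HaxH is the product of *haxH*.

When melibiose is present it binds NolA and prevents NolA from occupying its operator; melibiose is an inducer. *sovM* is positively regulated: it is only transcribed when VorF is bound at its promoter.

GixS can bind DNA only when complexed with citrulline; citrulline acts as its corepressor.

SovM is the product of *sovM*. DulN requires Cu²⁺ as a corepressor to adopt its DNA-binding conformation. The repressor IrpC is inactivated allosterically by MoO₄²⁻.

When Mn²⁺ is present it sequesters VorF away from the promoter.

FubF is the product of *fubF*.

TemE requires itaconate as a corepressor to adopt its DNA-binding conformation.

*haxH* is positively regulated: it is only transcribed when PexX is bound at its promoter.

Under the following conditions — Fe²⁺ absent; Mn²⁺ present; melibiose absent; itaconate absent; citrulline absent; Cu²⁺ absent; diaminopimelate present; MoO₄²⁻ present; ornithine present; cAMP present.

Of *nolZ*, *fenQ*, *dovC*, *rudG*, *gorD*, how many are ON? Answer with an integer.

Fe²⁺ is absent, so PexX is active.
No repressor is bound and PexX is active, so *haxH* is transcribed.
So HaxH is produced and active.
Ornithine is present, so FubE is inactive.
No repressor is bound and HaxH is active, so *nolZ* is transcribed.
→ *nolZ* is ON.
Melibiose is absent, so NolA is active.
With repressor NolA bound, *qilE* is not transcribed.
So QilE is not produced.
Mn²⁺ is present, so VorF is inactive.
Required activator VorF is absent, so *sovM* is not transcribed.
So SovM is not produced.
With no repressor bound, *fenQ* is transcribed.
→ *fenQ* is ON.
Citrulline is absent, so GixS is inactive.
MoO₄²⁻ is present, so IrpC is inactive.
With no repressor bound, *dovC* is transcribed.
→ *dovC* is ON.
Diaminopimelate is present, so DulE is active.
No repressor is bound and DulE is active, so *fubF* is transcribed.
So FubF is produced and active.
Itaconate is absent, so TemE is inactive.
No repressor is bound and FubF is active, so *rudG* is transcribed.
→ *rudG* is ON.
cAMP is present, so TorW is inactive.
Cu²⁺ is absent, so DulN is inactive.
With no repressor bound, *gorD* is transcribed.
→ *gorD* is ON.
5 of the 5 genes are transcribed.

5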